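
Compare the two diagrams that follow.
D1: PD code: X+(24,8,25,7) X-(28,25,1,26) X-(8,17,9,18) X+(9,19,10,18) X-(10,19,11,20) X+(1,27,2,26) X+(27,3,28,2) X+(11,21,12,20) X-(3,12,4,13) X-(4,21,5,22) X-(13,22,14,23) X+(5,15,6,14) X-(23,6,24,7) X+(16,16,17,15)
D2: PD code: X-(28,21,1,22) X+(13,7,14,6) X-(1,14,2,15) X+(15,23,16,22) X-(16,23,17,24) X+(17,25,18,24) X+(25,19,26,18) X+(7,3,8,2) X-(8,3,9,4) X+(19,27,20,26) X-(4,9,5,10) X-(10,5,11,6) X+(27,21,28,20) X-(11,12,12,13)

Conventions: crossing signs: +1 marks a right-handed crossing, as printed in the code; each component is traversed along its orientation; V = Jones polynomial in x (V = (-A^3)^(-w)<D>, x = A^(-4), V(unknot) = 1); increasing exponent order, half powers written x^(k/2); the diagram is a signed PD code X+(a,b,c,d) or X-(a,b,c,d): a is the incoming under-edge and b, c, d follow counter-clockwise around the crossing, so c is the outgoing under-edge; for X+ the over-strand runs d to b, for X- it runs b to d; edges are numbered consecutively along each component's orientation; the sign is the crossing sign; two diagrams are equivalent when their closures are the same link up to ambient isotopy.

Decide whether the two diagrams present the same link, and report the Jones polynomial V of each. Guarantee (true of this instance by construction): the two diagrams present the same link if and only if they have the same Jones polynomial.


same link: no
V(D1) = 1  [14 crossings, <D> = 1, w = 0]
V(D2) = x + x^3 - x^4  [14 crossings, <D> = -A^-16 + A^-12 + A^-4, w = 0]
insight: 2 values of V(x) split the 2 diagrams


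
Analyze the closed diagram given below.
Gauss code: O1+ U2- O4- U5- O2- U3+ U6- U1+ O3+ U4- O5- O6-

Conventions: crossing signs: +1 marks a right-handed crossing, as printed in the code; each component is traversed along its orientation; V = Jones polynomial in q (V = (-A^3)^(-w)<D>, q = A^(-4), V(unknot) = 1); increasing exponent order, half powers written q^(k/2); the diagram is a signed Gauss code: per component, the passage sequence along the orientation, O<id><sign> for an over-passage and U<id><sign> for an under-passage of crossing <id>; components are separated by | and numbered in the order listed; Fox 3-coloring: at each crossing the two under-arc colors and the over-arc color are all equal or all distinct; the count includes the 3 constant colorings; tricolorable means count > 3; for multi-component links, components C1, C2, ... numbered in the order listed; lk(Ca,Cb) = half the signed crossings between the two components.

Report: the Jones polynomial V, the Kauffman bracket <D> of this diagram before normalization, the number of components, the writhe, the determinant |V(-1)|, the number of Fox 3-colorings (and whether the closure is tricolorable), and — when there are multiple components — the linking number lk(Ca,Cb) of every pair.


V = -q^-4 + q^-3 + q^-1
<D> = A^-2 + A^6 - A^10 (w = -2)
1 component over 6 crossings, w = -2
9 Fox colorings among 3^6, |V(-1)| = 3: tricolorable
why: det 3 = |V(-1)|; divisible by 3, so tricolorable


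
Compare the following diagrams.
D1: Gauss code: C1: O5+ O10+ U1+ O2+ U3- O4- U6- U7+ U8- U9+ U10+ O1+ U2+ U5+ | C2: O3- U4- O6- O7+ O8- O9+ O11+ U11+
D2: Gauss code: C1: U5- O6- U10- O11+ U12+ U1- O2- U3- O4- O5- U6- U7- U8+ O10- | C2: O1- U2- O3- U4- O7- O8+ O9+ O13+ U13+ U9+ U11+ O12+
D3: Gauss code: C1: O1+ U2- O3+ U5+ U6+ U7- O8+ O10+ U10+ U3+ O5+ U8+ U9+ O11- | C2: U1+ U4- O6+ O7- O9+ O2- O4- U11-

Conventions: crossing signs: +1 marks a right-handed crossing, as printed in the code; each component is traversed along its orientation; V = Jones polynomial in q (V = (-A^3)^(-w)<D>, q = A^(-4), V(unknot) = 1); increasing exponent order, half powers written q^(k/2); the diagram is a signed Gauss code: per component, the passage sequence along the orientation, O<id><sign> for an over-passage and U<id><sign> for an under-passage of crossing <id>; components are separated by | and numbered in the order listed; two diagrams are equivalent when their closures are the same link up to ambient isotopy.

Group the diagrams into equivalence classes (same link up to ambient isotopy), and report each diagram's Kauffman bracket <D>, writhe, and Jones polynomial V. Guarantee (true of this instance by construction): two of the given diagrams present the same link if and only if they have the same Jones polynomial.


classes: {D1} | {D2} | {D3}
V(D1) = -q^(-3/2) - 2q^(1/2) + q^(3/2) - q^(5/2) + q^(7/2)  [11 crossings, <D> = -A^-5 + A^-1 - A^3 + 2A^7 + A^15, w = +3]
V(D2) = q^(-13/2) - q^(-11/2) + q^(-9/2) - 2q^(-7/2) - q^(-3/2)  [13 crossings, <D> = A^-3 + 2A^5 - A^9 + A^13 - A^17, w = -3]
V(D3) = -q^(1/2) - q^(3/2) - q^(5/2) + q^(9/2)  [11 crossings, <D> = -A^-9 + A^-1 + A^3 + A^7, w = +3]
note: V(q) takes 3 values over 3 diagrams, fixing the grouping


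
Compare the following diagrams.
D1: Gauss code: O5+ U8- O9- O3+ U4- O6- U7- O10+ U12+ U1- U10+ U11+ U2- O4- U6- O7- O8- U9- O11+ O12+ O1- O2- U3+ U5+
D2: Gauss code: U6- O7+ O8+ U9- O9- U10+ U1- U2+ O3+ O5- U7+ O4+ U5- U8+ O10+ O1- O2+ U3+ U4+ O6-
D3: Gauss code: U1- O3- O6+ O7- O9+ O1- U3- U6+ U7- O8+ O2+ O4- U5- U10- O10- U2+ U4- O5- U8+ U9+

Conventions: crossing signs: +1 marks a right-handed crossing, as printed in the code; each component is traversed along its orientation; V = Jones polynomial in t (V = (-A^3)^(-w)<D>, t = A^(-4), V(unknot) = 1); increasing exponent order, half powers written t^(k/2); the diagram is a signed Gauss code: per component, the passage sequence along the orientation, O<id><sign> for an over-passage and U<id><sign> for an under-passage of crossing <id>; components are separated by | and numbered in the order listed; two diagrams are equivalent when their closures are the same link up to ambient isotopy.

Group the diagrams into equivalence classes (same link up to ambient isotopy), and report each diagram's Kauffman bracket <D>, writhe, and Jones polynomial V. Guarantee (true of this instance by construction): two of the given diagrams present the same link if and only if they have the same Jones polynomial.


equivalence classes: {D1} | {D2} | {D3}
D1 (bracket A^-2 + A^6 - A^10; 12 crossings at w = -2): V = -t^-4 + t^-3 + t^-1
V(D2) = t - t^2 + 2t^3 - t^4 + t^5 - t^6  (w +2, c 10, <D> = -A^-18 + A^-14 - A^-10 + 2A^-6 - A^-2 + A^2)
V(D3) = 1  [10 crossings, <D> = A^-6, w = -2]
key observation: 3 values of V(t) split the 3 diagrams


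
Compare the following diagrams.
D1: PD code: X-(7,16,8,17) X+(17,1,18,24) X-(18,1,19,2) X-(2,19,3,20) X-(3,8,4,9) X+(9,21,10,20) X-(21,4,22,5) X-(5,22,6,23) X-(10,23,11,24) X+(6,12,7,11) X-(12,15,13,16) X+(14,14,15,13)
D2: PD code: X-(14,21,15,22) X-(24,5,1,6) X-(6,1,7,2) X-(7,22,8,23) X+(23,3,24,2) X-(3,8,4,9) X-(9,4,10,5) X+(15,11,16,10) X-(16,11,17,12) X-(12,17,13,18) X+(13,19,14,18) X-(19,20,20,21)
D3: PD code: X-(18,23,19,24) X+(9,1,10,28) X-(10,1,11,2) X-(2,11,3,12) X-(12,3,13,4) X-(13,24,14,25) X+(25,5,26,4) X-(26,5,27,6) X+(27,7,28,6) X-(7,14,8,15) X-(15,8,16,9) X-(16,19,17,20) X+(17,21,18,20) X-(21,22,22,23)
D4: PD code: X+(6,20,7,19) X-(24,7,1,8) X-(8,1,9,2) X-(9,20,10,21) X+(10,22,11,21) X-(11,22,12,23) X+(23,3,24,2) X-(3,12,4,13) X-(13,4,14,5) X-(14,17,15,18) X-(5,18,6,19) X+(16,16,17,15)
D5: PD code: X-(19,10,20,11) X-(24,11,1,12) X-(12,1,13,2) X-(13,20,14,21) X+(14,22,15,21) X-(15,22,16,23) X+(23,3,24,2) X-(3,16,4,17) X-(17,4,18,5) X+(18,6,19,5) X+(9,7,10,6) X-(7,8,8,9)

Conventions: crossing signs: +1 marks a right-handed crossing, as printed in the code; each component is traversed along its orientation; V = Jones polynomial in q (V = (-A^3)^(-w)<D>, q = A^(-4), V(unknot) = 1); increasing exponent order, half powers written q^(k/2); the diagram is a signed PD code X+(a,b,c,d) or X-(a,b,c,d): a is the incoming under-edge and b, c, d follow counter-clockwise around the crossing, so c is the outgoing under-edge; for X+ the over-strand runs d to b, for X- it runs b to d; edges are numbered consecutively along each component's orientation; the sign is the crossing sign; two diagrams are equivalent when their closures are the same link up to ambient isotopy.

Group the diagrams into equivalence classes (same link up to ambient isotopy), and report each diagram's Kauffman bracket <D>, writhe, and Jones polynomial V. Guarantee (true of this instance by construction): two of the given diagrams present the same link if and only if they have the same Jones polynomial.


classes: {D1, D2, D3, D4, D5}
V(D1) = -q^-6 + q^-5 - q^-4 + 2q^-3 - q^-2 + q^-1  [12 crossings, <D> = A^-8 - A^-4 + 2 - A^4 + A^8 - A^12, w = -4]
V(D2) = -q^-6 + q^-5 - q^-4 + 2q^-3 - q^-2 + q^-1  (w -6, c 12, <D> = A^-14 - A^-10 + 2A^-6 - A^-2 + A^2 - A^6)
V(D3) = -q^-6 + q^-5 - q^-4 + 2q^-3 - q^-2 + q^-1  [14 crossings, <D> = A^-14 - A^-10 + 2A^-6 - A^-2 + A^2 - A^6, w = -6]
V(D4) = -q^-6 + q^-5 - q^-4 + 2q^-3 - q^-2 + q^-1  (w -4, c 12, <D> = A^-8 - A^-4 + 2 - A^4 + A^8 - A^12)
V(D5) = -q^-6 + q^-5 - q^-4 + 2q^-3 - q^-2 + q^-1  [12 crossings, <D> = A^-8 - A^-4 + 2 - A^4 + A^8 - A^12, w = -4]
insight: one V(q) for all 5 diagrams — one class (guaranteed)


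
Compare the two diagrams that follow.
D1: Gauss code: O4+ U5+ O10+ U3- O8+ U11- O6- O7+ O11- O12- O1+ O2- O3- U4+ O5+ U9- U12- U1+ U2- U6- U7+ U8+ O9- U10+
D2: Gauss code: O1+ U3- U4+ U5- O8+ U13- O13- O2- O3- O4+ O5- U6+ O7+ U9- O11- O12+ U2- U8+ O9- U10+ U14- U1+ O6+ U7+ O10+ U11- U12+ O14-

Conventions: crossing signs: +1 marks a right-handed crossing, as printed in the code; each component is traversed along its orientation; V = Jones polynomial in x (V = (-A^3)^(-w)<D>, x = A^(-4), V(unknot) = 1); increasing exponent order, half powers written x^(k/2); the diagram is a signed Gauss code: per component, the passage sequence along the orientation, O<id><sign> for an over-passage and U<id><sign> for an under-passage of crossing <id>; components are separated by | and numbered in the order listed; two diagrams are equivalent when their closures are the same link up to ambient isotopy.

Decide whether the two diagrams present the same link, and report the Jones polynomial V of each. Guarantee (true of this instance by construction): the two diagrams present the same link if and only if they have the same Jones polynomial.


same link: yes
V(D1) = x + x^3 - x^4  [12 crossings, <D> = -A^-16 + A^-12 + A^-4, w = 0]
V(D2) = x + x^3 - x^4  [14 crossings, <D> = -A^-16 + A^-12 + A^-4, w = 0]
insight: Reidemeister moves carry D1 (12 crossings) to D2 (14)


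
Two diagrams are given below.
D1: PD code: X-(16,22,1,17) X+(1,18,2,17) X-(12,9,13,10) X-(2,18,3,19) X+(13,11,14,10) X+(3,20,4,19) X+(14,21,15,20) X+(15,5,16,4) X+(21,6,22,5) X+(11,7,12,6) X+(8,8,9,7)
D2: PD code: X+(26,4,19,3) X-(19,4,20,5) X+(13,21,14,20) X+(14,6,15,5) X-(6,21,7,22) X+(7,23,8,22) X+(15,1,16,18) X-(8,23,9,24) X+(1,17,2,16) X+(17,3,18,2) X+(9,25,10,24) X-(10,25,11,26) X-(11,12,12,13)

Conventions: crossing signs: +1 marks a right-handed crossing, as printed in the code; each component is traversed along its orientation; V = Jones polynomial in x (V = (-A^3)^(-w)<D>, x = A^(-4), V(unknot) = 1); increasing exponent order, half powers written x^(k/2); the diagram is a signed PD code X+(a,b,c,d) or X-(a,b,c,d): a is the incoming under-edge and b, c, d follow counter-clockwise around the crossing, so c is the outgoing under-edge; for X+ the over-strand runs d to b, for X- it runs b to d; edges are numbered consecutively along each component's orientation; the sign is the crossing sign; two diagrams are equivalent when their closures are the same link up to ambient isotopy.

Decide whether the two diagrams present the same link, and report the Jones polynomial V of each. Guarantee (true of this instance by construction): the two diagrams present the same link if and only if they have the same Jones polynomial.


same link: no
V(D1) = -x^(1/2) - x^(5/2)  [11 crossings, <D> = A^5 + A^13, w = +5]
V(D2) = -x^(1/2) - x^(3/2) - x^(5/2) + x^(9/2)  [13 crossings, <D> = -A^-9 + A^-1 + A^3 + A^7, w = +3]
insight: 2 classes among 2 diagrams; unequal V(x) rules out equality


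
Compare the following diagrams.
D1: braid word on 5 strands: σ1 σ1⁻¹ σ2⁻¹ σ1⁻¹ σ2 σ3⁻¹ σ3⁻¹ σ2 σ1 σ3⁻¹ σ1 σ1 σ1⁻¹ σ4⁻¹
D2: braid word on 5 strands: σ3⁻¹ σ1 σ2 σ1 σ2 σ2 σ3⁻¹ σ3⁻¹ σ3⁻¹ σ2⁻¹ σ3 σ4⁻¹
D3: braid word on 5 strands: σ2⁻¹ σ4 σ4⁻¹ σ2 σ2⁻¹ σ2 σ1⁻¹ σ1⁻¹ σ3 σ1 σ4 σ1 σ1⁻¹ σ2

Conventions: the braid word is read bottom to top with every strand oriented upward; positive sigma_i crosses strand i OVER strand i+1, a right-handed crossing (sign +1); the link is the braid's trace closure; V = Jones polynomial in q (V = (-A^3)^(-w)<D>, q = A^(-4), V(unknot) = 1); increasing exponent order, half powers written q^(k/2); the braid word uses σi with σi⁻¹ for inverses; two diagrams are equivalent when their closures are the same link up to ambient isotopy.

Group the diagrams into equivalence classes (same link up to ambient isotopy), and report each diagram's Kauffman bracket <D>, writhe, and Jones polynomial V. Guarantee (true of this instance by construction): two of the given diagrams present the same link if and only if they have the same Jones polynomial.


classes: {D1} | {D2} | {D3}
V(D1) = -q^-3 + 2q^-2 - 2q^-1 + 3 - 2q + 2q^2 - q^3  [14 crossings, <D> = -A^-18 + 2A^-14 - 2A^-10 + 3A^-6 - 2A^-2 + 2A^2 - A^6, w = -2]
D2 (bracket -A^-12 + A^-8 - A^-4 + 3 - A^4 + A^8 - A^12; 12 crossings at w = 0): V = -q^-3 + q^-2 - q^-1 + 3 - q + q^2 - q^3
V(D3) = 1  (w +2, c 14, <D> = A^6)
insight: 3 classes among 3 diagrams; unequal V(q) rules out equality


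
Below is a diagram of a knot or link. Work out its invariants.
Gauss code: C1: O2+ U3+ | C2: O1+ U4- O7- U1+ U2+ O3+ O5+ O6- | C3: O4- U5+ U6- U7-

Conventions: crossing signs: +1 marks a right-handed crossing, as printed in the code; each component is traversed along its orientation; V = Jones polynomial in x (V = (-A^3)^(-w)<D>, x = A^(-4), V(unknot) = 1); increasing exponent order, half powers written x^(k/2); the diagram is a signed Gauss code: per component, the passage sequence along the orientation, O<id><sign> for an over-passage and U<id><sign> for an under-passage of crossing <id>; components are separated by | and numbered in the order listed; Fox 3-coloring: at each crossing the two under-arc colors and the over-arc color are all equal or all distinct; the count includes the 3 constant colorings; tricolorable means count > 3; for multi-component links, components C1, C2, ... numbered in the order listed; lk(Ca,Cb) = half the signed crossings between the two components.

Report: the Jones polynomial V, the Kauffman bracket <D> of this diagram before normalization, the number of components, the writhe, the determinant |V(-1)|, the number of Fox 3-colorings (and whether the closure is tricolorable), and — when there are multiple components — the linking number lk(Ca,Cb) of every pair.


V(x) = x^-2 + 2 + x^2
bracket: -A^-5 - 2A^3 - A^11, w = +1
3 components, writhe +1, over 7 crossings
lk(C1,C2) = +1
linking number lk(C1,C3) = 0
lk(C2,C3): -1
det 4, colorings 3 of 3^7 — not tricolorable
observation: palindromic: swapping x for 1/x fixes V


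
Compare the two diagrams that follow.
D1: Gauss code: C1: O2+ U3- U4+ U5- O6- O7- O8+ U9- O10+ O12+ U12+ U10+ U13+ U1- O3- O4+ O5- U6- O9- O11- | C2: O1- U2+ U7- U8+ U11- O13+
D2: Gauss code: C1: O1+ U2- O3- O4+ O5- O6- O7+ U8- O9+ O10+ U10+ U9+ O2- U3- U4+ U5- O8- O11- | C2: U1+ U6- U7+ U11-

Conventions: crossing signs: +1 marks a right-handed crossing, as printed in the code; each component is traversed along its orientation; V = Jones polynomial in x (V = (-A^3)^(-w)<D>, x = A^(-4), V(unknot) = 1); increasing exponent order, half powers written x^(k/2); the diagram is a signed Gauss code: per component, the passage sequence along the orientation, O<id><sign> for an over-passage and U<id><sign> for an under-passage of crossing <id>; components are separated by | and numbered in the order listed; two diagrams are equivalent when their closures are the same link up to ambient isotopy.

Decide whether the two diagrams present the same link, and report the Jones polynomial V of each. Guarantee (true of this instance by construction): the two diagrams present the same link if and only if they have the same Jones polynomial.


same link: yes
V(D1) = x^(-9/2) - x^(-5/2) - x^(-3/2) - x^(-1/2)  [13 crossings, <D> = A^-1 + A^3 + A^7 - A^15, w = -1]
V(D2) = x^(-9/2) - x^(-5/2) - x^(-3/2) - x^(-1/2)  [11 crossings, <D> = A^-1 + A^3 + A^7 - A^15, w = -1]
insight: from 13 to 11 crossings by R-moves: one link, two diagrams


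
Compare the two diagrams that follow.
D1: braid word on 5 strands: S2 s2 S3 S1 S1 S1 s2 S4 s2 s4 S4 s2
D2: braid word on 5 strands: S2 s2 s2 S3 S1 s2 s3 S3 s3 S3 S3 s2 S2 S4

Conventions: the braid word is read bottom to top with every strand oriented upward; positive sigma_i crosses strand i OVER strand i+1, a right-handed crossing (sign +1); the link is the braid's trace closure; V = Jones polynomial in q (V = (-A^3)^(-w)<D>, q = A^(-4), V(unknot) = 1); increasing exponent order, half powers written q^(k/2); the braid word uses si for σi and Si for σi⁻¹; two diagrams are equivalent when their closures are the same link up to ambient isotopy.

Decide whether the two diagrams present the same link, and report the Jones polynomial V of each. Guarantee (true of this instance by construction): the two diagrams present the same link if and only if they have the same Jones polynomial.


equivalent: no
V(D1) = -q^-3 + q^-2 - q^-1 + 3 - q + q^2 - q^3  (w -2, c 12, <D> = -A^-18 + A^-14 - A^-10 + 3A^-6 - A^-2 + A^2 - A^6)
D2 (bracket A^-14 - A^-10 + A^-6 - A^-2 + A^2; 14 crossings at w = -2): V = q^-2 - q^-1 + 1 - q + q^2
why: 2 classes among 2 diagrams; unequal V(q) rules out equality


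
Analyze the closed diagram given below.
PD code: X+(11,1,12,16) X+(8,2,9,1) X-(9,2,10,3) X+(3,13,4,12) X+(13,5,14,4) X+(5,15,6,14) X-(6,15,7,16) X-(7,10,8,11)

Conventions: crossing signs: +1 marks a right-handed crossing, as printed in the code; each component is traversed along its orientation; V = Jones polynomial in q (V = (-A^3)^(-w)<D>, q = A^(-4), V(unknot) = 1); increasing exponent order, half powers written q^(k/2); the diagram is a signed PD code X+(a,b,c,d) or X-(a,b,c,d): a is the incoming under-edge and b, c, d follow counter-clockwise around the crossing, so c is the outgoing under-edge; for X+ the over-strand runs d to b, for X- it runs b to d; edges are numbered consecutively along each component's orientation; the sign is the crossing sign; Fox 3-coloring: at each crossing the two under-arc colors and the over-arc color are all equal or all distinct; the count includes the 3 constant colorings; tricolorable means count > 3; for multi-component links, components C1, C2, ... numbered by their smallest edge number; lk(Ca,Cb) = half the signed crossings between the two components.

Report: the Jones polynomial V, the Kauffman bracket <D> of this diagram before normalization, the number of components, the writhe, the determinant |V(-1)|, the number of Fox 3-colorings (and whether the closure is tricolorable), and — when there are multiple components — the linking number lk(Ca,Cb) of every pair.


V(q) = q + q^3 - q^4
bracket: -A^-10 + A^-6 + A^2, w = +2
1 component, writhe +2, over 8 crossings
det 3, colorings 9 of 3^8 — tricolorable
observation: w = +2 shifts under R1 moves; the (-A^3)^(-2) factor cancels that in V


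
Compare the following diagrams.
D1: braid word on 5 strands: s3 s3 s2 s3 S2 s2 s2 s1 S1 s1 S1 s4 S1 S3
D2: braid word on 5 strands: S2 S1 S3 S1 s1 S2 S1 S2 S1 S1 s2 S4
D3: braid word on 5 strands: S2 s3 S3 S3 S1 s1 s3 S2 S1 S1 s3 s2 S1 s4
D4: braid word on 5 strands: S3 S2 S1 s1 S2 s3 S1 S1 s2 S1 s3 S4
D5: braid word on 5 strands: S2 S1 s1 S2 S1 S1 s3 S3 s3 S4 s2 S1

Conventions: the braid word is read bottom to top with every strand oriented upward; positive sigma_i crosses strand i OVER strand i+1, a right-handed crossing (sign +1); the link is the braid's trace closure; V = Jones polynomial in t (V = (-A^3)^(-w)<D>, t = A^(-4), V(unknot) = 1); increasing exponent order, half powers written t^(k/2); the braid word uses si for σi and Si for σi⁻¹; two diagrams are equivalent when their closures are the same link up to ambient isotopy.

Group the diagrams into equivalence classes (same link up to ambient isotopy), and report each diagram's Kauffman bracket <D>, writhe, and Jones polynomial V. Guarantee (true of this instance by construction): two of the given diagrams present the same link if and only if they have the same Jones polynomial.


equivalence classes: {D1} | {D2} | {D3, D4, D5}
D1 (bracket -A^-4 + 1 + A^8; 14 crossings at w = +4): V = t + t^3 - t^4
D2 (bracket A^-16 + A^-8 - A^-4 + 1 - A^4; 12 crossings at w = -8): V = -t^-7 + t^-6 - t^-5 + t^-4 + t^-2
V(D3) = -t^-6 + t^-5 - t^-4 + 2t^-3 - t^-2 + t^-1  [14 crossings, <D> = A^-2 - A^2 + 2A^6 - A^10 + A^14 - A^18, w = -2]
V(D4) = -t^-6 + t^-5 - t^-4 + 2t^-3 - t^-2 + t^-1  (w -4, c 12, <D> = A^-8 - A^-4 + 2 - A^4 + A^8 - A^12)
D5 (bracket A^-8 - A^-4 + 2 - A^4 + A^8 - A^12; 12 crossings at w = -4): V = -t^-6 + t^-5 - t^-4 + 2t^-3 - t^-2 + t^-1
key observation: 3 classes among 5 diagrams; unequal V(t) rules out equality


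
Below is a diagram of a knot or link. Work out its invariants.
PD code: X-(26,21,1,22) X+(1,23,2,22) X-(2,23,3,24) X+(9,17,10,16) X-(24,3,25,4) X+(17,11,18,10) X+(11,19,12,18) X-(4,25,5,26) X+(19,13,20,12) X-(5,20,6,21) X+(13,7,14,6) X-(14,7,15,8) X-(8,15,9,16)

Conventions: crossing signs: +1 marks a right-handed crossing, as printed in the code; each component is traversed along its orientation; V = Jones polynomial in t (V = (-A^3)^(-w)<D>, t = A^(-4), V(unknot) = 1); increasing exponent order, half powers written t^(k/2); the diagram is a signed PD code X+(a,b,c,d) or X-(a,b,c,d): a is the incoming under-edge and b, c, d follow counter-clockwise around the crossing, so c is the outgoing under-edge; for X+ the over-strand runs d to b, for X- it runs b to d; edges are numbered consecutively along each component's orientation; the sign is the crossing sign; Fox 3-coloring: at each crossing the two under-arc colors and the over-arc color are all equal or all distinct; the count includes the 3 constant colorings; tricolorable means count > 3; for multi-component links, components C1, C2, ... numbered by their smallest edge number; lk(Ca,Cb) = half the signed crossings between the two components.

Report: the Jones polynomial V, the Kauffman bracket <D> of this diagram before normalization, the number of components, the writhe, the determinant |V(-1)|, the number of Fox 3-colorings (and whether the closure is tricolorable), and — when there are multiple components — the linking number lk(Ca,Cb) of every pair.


Jones polynomial: V(t) = -t^-3 + t^-2 - t^-1 + 3 - t + t^2 - t^3
<D> = A^-15 - A^-11 + A^-7 - 3A^-3 + A - A^5 + A^9; writhe -1
components 1, writhe -1 (13 crossings)
3-colorings: 27 of 3^13, det 9 — tricolorable
note: V spans 6 powers of t: at least 6 crossings in any diagram


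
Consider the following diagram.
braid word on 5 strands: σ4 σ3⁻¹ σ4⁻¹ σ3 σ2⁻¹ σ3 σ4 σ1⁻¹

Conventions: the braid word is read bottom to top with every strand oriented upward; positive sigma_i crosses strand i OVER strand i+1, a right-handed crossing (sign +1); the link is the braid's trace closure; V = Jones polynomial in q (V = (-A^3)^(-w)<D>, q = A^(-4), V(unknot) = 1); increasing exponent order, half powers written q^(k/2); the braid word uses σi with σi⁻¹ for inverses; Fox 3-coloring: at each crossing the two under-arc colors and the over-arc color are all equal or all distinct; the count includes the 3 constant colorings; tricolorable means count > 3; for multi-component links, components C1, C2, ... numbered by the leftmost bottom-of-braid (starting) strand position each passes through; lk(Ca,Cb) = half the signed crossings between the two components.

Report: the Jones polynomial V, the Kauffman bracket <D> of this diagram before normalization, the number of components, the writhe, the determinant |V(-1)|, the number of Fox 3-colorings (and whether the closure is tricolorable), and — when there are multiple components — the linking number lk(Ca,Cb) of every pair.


V = q + q^3 - q^4
<D> = -A^-16 + A^-12 + A^-4 (w = 0)
1 component over 8 crossings, w = 0
9 Fox colorings among 3^8, |V(-1)| = 3: tricolorable
why: w = 0 shifts under R1 moves; the (-A^3)^(0) factor cancels that in V


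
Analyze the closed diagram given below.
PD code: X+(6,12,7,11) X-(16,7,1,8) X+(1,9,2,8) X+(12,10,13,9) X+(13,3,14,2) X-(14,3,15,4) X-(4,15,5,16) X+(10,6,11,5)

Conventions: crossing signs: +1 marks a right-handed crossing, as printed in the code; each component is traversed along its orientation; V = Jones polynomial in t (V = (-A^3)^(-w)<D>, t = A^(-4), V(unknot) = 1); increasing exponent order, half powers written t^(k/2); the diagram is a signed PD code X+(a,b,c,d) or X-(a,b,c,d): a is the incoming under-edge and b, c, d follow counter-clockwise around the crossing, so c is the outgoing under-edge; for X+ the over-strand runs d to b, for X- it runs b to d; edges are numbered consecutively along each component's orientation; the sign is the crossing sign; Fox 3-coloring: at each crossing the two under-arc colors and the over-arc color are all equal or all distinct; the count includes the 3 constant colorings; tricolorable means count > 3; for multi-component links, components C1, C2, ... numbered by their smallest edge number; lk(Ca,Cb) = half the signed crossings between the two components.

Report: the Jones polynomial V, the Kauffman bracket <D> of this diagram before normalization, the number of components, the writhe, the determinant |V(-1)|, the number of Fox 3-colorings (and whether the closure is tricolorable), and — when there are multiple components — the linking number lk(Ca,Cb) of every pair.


V(t) = t + t^3 - t^4
bracket: -A^-10 + A^-6 + A^2, w = +2
1 component, writhe +2, over 8 crossings
det 3, colorings 9 of 3^8 — tricolorable
observation: w = +2 (over 8 crossings) is diagram-only; (-A^3)^(-2) removes it from V


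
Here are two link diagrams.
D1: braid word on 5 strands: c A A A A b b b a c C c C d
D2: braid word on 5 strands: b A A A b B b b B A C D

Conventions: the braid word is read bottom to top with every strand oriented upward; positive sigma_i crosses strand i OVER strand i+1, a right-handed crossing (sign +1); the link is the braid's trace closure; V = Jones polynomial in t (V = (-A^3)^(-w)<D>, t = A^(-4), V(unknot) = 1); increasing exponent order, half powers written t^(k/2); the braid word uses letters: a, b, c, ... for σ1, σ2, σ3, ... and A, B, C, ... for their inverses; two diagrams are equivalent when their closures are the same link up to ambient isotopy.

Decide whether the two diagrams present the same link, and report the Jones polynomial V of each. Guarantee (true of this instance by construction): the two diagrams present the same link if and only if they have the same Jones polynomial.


equivalent: no
D1 (bracket -A^-6 + A^-2 - A^2 + 3A^6 - A^10 + A^14 - A^18; 14 crossings at w = +2): V = -t^-3 + t^-2 - t^-1 + 3 - t + t^2 - t^3
D2 (bracket A^-16 - A^-12 + 2A^-8 - 2A^-4 + 2 - 2A^4 + A^8; 12 crossings at w = -4): V = t^-5 - 2t^-4 + 2t^-3 - 2t^-2 + 2t^-1 - 1 + t
key observation: 2 values of V(t) split the 2 diagrams


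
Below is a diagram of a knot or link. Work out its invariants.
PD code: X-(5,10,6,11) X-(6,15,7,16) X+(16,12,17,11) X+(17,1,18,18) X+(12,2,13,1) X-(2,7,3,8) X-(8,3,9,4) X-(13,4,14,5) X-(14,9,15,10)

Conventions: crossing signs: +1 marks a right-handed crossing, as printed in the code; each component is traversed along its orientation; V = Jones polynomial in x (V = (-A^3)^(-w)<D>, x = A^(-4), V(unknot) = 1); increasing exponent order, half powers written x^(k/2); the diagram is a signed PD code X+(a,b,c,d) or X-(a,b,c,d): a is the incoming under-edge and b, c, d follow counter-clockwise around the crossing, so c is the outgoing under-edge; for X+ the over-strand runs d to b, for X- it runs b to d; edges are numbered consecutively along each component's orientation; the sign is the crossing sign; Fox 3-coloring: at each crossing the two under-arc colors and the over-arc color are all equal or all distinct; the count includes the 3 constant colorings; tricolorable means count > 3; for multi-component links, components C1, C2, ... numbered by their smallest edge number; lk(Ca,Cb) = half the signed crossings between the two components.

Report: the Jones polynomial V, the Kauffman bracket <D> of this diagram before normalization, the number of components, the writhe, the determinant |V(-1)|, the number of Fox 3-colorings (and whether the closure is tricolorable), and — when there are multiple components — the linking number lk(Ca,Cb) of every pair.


V = -x^-6 + x^-5 - x^-4 + 2x^-3 - x^-2 + x^-1
<D> = -A^-5 + A^-1 - 2A^3 + A^7 - A^11 + A^15 (w = -3)
1 component over 9 crossings, w = -3
3 Fox colorings among 3^9, |V(-1)| = 7: not tricolorable
why: det 7 = |V(-1)|; not divisible by 3, so not tricolorable


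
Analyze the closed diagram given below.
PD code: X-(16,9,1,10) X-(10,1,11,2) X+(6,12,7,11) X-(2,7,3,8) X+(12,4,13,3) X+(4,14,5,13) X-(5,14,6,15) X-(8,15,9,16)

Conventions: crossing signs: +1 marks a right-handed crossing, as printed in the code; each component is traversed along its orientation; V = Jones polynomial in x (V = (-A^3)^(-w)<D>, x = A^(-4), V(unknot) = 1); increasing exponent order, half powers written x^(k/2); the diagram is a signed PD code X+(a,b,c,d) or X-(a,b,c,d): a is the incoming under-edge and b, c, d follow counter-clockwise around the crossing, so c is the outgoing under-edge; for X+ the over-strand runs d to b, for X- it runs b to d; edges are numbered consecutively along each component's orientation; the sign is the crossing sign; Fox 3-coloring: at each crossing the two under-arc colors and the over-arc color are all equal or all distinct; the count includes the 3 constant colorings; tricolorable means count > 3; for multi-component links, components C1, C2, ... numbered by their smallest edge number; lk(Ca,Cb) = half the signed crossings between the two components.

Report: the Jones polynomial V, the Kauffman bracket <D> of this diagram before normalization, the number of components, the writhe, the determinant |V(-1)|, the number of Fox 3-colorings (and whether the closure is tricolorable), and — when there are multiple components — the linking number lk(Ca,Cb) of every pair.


V = x^-5 - 2x^-4 + 2x^-3 - 2x^-2 + 2x^-1 - 1 + x
<D> = A^-10 - A^-6 + 2A^-2 - 2A^2 + 2A^6 - 2A^10 + A^14 (w = -2)
1 component over 8 crossings, w = -2
3 Fox colorings among 3^8, |V(-1)| = 11: not tricolorable
why: the span of V is 6, forcing >= 6 crossings in any diagram


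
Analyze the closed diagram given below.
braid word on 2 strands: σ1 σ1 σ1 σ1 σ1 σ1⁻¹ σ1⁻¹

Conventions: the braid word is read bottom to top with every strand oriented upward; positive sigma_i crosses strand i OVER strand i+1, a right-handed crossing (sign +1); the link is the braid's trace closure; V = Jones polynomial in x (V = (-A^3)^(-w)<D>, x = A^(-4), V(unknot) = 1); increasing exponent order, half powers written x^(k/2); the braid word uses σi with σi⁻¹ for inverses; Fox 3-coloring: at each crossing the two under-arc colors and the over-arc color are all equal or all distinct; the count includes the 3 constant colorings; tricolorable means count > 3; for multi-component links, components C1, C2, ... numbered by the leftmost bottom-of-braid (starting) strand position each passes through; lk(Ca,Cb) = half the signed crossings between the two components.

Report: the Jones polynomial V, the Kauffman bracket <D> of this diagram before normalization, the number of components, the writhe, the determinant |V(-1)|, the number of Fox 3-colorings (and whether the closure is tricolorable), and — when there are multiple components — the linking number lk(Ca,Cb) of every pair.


V(x) = x + x^3 - x^4
bracket: A^-7 - A^-3 - A^5, w = +3
1 component, writhe +3, over 7 crossings
det 3, colorings 9 of 3^7 — tricolorable
observation: the span of V is 3, forcing >= 3 crossings in any diagram


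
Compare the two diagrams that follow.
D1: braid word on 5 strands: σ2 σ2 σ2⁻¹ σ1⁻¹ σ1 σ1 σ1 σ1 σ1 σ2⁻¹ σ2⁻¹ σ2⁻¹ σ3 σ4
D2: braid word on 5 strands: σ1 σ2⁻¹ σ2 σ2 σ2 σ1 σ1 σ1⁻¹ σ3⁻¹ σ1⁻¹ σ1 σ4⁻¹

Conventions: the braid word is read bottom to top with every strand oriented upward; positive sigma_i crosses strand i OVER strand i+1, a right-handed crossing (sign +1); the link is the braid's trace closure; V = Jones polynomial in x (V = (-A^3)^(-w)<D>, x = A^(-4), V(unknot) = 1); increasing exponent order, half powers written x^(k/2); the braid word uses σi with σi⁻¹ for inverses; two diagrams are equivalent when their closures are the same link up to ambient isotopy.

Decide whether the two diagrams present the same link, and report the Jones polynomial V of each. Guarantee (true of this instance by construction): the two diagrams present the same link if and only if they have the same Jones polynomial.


equivalent: no
D1 (bracket A^-8 - A^-4 + 2 - A^4 + 2A^8 + A^16; 14 crossings at w = +4): V = x^-1 + 2x - x^2 + 2x^3 - x^4 + x^5
V(D2) = x + 2x^3 + x^5  (w +2, c 12, <D> = A^-14 + 2A^-6 + A^2)
key observation: V(x) takes 2 values over 2 diagrams, fixing the grouping


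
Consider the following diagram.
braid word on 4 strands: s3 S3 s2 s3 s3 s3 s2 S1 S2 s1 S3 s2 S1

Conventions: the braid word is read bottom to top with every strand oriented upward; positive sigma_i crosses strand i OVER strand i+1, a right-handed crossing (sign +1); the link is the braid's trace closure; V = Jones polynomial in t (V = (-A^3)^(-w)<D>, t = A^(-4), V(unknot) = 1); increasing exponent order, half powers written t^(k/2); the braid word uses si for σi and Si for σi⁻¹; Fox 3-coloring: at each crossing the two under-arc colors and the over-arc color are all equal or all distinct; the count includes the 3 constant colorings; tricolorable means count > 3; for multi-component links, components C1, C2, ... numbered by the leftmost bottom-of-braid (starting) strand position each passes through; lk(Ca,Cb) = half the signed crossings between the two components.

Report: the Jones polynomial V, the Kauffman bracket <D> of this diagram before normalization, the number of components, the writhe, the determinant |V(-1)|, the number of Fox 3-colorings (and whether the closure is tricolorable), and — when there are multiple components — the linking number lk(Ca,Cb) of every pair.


Jones polynomial: V(t) = 2t - 2t^2 + 3t^3 - 3t^4 + 2t^5 - 2t^6 + t^7
<D> = -A^-19 + 2A^-15 - 2A^-11 + 3A^-7 - 3A^-3 + 2A - 2A^5; writhe +3
components 1, writhe +3 (13 crossings)
3-colorings: 9 of 3^13, det 15 — tricolorable
note: the word shrinks to σ2 σ3 σ3 σ3 σ2 σ1⁻¹ σ2⁻¹ σ1 σ3⁻¹ σ2 σ1⁻¹ after cancelling


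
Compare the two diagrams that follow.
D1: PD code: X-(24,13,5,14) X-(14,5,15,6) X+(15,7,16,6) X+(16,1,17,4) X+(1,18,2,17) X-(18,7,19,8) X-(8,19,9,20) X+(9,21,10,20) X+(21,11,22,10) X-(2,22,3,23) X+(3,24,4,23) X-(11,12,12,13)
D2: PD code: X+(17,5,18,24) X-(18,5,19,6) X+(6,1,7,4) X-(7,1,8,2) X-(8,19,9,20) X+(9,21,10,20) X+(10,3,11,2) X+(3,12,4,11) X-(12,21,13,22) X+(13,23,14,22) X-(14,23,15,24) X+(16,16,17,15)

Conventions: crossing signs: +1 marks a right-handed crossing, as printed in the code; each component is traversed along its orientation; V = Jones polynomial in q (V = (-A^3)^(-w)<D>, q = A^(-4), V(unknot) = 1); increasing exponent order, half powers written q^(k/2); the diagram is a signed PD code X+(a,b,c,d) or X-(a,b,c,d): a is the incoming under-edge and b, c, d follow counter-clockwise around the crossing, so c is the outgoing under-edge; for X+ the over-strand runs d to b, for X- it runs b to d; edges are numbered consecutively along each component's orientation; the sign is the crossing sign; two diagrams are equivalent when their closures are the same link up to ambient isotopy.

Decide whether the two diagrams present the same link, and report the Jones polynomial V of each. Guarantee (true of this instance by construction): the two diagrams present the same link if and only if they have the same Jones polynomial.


equivalent: yes
D1 (bracket -A^-10 - A^-2; 12 crossings at w = 0): V = -q^(1/2) - q^(5/2)
V(D2) = -q^(1/2) - q^(5/2)  (w +2, c 12, <D> = -A^-4 - A^4)
key observation: from 12 to 12 crossings by R-moves: one link, two diagrams


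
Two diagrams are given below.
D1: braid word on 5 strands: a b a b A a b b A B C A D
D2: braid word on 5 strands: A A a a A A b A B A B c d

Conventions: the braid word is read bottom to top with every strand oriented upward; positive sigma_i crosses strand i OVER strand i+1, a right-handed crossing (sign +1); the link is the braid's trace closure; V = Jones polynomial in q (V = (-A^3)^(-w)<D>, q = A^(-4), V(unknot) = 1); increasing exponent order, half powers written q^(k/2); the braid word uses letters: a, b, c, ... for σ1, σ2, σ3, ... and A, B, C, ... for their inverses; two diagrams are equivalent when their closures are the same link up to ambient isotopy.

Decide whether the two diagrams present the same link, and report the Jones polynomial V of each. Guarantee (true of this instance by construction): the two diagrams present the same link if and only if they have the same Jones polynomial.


equivalent: no
D1 (bracket -A^-15 + A^-7 + A^-3 + A; 13 crossings at w = +1): V = -q^(1/2) - q^(3/2) - q^(5/2) + q^(9/2)
V(D2) = q^(-13/2) - q^(-11/2) + q^(-9/2) - 2q^(-7/2) - q^(-3/2)  [13 crossings, <D> = A^-3 + 2A^5 - A^9 + A^13 - A^17, w = -3]
observation: V(q) takes 2 values over 2 diagrams, fixing the grouping


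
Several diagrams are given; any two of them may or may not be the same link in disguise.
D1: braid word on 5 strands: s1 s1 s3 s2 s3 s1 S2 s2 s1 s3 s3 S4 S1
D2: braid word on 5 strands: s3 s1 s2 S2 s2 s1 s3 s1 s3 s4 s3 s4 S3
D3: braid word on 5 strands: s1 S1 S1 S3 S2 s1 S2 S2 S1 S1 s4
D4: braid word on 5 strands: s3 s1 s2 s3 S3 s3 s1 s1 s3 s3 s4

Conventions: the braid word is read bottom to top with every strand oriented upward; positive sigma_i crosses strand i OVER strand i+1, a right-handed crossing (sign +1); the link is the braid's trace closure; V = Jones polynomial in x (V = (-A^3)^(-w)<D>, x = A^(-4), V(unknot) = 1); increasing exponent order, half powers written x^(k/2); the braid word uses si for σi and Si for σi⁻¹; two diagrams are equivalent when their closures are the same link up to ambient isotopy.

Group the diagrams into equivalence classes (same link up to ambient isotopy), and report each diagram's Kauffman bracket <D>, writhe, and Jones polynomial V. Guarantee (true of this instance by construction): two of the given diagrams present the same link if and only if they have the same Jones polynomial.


equivalence classes: {D1, D2, D4} | {D3}
D1 (bracket -A^-17 + 2A^-13 - 2A^-9 + 2A^-5 - 2A^-1 + 2A^3 + A^11; 13 crossings at w = +7): V = -x^(5/2) - 2x^(9/2) + 2x^(11/2) - 2x^(13/2) + 2x^(15/2) - 2x^(17/2) + x^(19/2)
V(D2) = -x^(5/2) - 2x^(9/2) + 2x^(11/2) - 2x^(13/2) + 2x^(15/2) - 2x^(17/2) + x^(19/2)  [13 crossings, <D> = -A^-11 + 2A^-7 - 2A^-3 + 2A - 2A^5 + 2A^9 + A^17, w = +9]
V(D3) = -x^(-15/2) + 2x^(-13/2) - 2x^(-11/2) + 2x^(-9/2) - 3x^(-7/2) + x^(-5/2) - x^(-3/2)  (w -5, c 11, <D> = A^-9 - A^-5 + 3A^-1 - 2A^3 + 2A^7 - 2A^11 + A^15)
V(D4) = -x^(5/2) - 2x^(9/2) + 2x^(11/2) - 2x^(13/2) + 2x^(15/2) - 2x^(17/2) + x^(19/2)  [11 crossings, <D> = -A^-11 + 2A^-7 - 2A^-3 + 2A - 2A^5 + 2A^9 + A^17, w = +9]
key observation: 2 values of V(x) split the 4 diagrams


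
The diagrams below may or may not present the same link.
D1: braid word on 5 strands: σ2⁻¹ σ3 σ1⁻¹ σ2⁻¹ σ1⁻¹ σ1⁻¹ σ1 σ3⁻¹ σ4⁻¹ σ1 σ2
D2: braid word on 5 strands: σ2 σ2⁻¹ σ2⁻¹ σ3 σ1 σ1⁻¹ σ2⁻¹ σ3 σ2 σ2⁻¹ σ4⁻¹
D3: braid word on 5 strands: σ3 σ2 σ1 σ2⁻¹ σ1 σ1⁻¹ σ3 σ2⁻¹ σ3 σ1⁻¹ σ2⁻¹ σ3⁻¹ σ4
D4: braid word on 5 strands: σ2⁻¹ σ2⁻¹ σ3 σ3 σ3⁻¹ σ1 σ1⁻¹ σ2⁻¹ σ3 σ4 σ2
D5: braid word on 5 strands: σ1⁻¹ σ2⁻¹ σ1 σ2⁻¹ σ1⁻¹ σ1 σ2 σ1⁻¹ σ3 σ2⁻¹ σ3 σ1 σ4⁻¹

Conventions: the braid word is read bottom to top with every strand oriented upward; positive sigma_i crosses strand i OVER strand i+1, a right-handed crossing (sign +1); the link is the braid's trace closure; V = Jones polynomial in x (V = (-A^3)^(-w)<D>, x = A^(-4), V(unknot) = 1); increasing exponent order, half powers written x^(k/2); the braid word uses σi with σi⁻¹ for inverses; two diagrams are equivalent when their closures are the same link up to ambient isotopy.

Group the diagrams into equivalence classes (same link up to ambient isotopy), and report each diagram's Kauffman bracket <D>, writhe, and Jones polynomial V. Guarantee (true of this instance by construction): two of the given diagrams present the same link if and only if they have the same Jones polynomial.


equivalence classes: {D1} | {D2, D3, D4, D5}
D1 (bracket A^-11 + A^-7; 11 crossings at w = -3): V = -x^(-1/2) - x^(1/2)
V(D2) = -x^(-5/2) - x^(5/2)  [11 crossings, <D> = A^-13 + A^7, w = -1]
V(D3) = -x^(-5/2) - x^(5/2)  [13 crossings, <D> = A^-7 + A^13, w = +1]
V(D4) = -x^(-5/2) - x^(5/2)  [11 crossings, <D> = A^-7 + A^13, w = +1]
V(D5) = -x^(-5/2) - x^(5/2)  [13 crossings, <D> = A^-13 + A^7, w = -1]
observation: 2 values of V(x) split the 5 diagrams
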